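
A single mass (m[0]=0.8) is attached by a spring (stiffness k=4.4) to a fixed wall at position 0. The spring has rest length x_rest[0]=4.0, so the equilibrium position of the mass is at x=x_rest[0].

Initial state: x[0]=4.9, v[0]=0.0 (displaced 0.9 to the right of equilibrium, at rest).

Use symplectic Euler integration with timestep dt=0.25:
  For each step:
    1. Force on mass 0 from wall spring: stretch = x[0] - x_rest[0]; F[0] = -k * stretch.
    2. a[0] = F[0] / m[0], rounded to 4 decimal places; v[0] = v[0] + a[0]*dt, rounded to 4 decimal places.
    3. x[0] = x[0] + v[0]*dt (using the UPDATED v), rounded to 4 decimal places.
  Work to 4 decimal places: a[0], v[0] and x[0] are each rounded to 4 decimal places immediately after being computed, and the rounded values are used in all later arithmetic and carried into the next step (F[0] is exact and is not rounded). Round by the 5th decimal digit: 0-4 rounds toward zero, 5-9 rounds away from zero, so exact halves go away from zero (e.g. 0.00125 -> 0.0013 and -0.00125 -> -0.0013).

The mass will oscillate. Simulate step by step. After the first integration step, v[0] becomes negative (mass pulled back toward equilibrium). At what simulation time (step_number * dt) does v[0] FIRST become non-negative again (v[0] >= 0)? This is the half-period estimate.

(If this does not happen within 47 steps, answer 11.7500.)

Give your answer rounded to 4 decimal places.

Answer: 1.5000

Derivation:
Step 0: x=[4.9000] v=[0.0000]
Step 1: x=[4.5906] v=[-1.2375]
Step 2: x=[4.0782] v=[-2.0496]
Step 3: x=[3.5389] v=[-2.1571]
Step 4: x=[3.1581] v=[-1.5231]
Step 5: x=[3.0667] v=[-0.3655]
Step 6: x=[3.2962] v=[0.9178]
First v>=0 after going negative at step 6, time=1.5000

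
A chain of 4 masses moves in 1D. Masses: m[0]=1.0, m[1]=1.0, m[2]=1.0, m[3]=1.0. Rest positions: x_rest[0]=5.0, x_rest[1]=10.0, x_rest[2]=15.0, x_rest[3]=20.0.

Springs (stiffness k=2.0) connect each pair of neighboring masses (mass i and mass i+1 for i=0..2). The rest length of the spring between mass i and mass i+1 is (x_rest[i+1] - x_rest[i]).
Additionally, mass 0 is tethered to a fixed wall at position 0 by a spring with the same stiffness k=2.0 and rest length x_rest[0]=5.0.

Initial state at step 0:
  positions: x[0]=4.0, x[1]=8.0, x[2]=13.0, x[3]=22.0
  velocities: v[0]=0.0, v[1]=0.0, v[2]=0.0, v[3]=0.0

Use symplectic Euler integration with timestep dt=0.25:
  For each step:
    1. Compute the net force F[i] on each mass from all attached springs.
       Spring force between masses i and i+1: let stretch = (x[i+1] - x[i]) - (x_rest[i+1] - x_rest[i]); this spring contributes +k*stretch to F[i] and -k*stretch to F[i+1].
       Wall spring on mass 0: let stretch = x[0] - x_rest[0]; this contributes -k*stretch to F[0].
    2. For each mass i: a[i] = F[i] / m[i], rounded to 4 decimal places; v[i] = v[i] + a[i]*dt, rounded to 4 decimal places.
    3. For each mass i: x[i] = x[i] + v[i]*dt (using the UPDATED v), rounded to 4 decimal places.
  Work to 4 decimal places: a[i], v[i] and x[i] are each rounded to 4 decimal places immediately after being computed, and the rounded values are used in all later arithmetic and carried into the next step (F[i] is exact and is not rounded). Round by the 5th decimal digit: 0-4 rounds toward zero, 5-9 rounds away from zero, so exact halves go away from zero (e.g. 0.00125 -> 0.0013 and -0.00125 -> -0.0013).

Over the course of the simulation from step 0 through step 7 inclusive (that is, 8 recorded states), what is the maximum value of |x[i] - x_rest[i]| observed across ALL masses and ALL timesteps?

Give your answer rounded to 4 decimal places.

Step 0: x=[4.0000 8.0000 13.0000 22.0000] v=[0.0000 0.0000 0.0000 0.0000]
Step 1: x=[4.0000 8.1250 13.5000 21.5000] v=[0.0000 0.5000 2.0000 -2.0000]
Step 2: x=[4.0156 8.4063 14.3281 20.6250] v=[0.0625 1.1250 3.3125 -3.5000]
Step 3: x=[4.0781 8.8790 15.2031 19.5879] v=[0.2501 1.8906 3.5001 -4.1485]
Step 4: x=[4.2310 9.5421 15.8357 18.6277] v=[0.6115 2.6522 2.5305 -3.8409]
Step 5: x=[4.5189 10.3280 16.0306 17.9435] v=[1.1516 3.1435 0.7797 -2.7369]
Step 6: x=[4.9681 11.1006 15.7518 17.6452] v=[1.7967 3.0903 -1.1152 -1.1934]
Step 7: x=[5.5628 11.6880 15.1283 17.7352] v=[2.3789 2.3497 -2.4941 0.3599]
Max displacement = 2.3548

Answer: 2.3548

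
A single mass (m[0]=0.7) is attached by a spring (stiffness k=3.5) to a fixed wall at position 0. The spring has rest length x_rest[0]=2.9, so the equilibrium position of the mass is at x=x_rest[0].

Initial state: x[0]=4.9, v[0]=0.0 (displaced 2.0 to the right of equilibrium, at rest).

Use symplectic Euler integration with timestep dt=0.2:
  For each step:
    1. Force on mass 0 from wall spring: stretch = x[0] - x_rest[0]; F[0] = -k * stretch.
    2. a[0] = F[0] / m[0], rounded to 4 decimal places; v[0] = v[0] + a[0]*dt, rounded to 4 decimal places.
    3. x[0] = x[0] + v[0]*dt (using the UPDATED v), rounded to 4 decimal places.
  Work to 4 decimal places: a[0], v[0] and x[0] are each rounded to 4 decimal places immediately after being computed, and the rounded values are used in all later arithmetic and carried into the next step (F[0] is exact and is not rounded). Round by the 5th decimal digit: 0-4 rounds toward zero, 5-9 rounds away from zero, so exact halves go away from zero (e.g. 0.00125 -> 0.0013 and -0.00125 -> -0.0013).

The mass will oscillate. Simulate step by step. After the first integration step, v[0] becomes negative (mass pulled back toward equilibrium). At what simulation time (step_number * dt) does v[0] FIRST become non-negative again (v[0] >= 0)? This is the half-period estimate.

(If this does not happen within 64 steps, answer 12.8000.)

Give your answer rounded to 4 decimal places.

Answer: 1.4000

Derivation:
Step 0: x=[4.9000] v=[0.0000]
Step 1: x=[4.5000] v=[-2.0000]
Step 2: x=[3.7800] v=[-3.6000]
Step 3: x=[2.8840] v=[-4.4800]
Step 4: x=[1.9912] v=[-4.4640]
Step 5: x=[1.2802] v=[-3.5552]
Step 6: x=[0.8931] v=[-1.9354]
Step 7: x=[0.9074] v=[0.0715]
First v>=0 after going negative at step 7, time=1.4000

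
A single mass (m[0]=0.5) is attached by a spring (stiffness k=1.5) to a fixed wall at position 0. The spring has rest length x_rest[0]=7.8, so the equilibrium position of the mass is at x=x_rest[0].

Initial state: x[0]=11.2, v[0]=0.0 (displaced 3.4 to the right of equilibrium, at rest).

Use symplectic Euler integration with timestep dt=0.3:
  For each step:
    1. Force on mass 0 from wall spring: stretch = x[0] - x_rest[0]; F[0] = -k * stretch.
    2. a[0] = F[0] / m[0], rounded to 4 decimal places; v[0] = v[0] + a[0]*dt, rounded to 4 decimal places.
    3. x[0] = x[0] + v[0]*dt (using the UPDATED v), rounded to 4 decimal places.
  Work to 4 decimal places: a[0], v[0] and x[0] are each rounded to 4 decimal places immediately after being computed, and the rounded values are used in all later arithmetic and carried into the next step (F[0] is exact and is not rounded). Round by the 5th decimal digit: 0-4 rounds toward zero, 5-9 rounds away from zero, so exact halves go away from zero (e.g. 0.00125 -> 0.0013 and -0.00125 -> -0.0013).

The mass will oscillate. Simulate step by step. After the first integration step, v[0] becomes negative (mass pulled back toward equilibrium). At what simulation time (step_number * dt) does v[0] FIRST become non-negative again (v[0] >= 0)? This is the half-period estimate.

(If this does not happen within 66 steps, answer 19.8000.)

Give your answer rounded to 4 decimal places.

Answer: 1.8000

Derivation:
Step 0: x=[11.2000] v=[0.0000]
Step 1: x=[10.2820] v=[-3.0600]
Step 2: x=[8.6939] v=[-5.2938]
Step 3: x=[6.8644] v=[-6.0983]
Step 4: x=[5.2875] v=[-5.2563]
Step 5: x=[4.3890] v=[-2.9951]
Step 6: x=[4.4114] v=[0.0748]
First v>=0 after going negative at step 6, time=1.8000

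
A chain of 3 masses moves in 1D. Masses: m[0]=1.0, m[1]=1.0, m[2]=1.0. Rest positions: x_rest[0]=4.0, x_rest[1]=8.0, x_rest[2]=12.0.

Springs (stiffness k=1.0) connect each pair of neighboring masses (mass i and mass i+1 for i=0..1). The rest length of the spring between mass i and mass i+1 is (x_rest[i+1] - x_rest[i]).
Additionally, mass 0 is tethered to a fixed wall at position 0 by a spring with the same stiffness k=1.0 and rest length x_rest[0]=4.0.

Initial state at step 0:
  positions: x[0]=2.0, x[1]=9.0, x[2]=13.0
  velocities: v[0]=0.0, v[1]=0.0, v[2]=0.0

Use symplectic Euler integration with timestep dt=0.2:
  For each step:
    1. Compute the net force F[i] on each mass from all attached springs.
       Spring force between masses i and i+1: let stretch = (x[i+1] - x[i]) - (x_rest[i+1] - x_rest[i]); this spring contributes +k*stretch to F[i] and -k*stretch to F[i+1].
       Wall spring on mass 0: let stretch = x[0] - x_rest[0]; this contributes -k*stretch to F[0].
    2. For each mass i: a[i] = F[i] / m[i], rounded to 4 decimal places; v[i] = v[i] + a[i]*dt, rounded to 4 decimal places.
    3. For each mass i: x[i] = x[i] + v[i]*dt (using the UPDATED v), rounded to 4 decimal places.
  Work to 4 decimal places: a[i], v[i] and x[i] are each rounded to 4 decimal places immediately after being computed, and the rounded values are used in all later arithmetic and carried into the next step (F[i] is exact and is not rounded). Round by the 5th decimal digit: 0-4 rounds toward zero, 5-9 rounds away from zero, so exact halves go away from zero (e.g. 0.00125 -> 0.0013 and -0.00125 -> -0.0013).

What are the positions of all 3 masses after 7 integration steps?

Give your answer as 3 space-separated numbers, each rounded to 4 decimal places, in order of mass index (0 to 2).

Answer: 5.4315 7.3978 12.5626

Derivation:
Step 0: x=[2.0000 9.0000 13.0000] v=[0.0000 0.0000 0.0000]
Step 1: x=[2.2000 8.8800 13.0000] v=[1.0000 -0.6000 0.0000]
Step 2: x=[2.5792 8.6576 12.9952] v=[1.8960 -1.1120 -0.0240]
Step 3: x=[3.0984 8.3656 12.9769] v=[2.5958 -1.4602 -0.0915]
Step 4: x=[3.7043 8.0473 12.9341] v=[3.0296 -1.5914 -0.2138]
Step 5: x=[4.3358 7.7508 12.8559] v=[3.1573 -1.4826 -0.3912]
Step 6: x=[4.9304 7.5219 12.7335] v=[2.9731 -1.1446 -0.6122]
Step 7: x=[5.4315 7.3978 12.5626] v=[2.5053 -0.6206 -0.8545]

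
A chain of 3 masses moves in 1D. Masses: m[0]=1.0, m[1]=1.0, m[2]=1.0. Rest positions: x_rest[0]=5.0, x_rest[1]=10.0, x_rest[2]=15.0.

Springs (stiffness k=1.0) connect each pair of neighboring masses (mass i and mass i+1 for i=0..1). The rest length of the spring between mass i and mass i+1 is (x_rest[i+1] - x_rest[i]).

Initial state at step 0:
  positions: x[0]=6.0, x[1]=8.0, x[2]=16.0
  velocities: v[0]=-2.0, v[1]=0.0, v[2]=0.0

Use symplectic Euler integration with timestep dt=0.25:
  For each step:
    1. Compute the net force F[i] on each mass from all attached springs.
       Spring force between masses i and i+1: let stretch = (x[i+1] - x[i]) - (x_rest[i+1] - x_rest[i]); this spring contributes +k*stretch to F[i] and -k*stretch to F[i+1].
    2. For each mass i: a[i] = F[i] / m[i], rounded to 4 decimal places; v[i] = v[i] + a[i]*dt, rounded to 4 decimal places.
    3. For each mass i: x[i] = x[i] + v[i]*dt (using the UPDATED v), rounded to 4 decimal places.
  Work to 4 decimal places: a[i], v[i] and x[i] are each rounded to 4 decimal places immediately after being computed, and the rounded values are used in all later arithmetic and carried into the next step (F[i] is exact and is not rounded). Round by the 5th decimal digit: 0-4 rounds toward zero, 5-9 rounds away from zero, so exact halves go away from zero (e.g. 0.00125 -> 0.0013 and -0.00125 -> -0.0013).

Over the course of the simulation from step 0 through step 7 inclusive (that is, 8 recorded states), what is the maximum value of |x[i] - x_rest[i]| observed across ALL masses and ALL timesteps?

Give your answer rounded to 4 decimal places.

Answer: 3.1900

Derivation:
Step 0: x=[6.0000 8.0000 16.0000] v=[-2.0000 0.0000 0.0000]
Step 1: x=[5.3125 8.3750 15.8125] v=[-2.7500 1.5000 -0.7500]
Step 2: x=[4.5039 9.0235 15.4727] v=[-3.2344 2.5938 -1.3594]
Step 3: x=[3.6653 9.7926 15.0423] v=[-3.3545 3.0762 -1.7217]
Step 4: x=[2.8971 10.5068 14.5963] v=[-3.0727 2.8568 -1.7841]
Step 5: x=[2.2920 11.0010 14.2072] v=[-2.4203 1.9768 -1.5565]
Step 6: x=[1.9187 11.1513 13.9302] v=[-1.4931 0.6011 -1.1081]
Step 7: x=[1.8100 10.8982 13.7920] v=[-0.4350 -1.0123 -0.5528]
Max displacement = 3.1900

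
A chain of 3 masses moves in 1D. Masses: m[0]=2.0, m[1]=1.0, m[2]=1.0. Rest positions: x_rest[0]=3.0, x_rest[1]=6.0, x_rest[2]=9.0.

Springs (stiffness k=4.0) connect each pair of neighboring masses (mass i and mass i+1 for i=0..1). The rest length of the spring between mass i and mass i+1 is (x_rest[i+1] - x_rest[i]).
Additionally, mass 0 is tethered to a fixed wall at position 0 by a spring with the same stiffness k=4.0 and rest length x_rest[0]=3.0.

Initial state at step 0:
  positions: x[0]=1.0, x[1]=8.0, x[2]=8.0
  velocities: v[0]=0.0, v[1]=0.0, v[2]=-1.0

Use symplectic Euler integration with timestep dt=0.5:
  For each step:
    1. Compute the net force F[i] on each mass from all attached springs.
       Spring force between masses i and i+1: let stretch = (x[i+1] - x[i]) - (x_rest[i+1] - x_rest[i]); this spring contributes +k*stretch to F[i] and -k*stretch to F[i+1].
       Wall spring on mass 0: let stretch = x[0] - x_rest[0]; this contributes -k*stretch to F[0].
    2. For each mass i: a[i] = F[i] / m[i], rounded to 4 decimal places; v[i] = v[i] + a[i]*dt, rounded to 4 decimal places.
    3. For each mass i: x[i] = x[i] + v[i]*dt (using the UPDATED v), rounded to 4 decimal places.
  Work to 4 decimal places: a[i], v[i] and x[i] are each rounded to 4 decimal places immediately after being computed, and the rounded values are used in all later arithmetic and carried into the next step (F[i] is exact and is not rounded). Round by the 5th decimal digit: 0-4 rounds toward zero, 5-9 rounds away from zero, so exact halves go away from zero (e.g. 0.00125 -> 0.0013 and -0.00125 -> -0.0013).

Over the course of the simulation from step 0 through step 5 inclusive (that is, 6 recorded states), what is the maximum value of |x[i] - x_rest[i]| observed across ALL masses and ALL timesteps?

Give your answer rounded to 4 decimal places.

Step 0: x=[1.0000 8.0000 8.0000] v=[0.0000 0.0000 -1.0000]
Step 1: x=[4.0000 1.0000 10.5000] v=[6.0000 -14.0000 5.0000]
Step 2: x=[3.5000 6.5000 6.5000] v=[-1.0000 11.0000 -8.0000]
Step 3: x=[2.7500 9.0000 5.5000] v=[-1.5000 5.0000 -2.0000]
Step 4: x=[3.7500 1.7500 11.0000] v=[2.0000 -14.5000 11.0000]
Step 5: x=[1.8750 5.7500 10.2500] v=[-3.7500 8.0000 -1.5000]
Max displacement = 5.0000

Answer: 5.0000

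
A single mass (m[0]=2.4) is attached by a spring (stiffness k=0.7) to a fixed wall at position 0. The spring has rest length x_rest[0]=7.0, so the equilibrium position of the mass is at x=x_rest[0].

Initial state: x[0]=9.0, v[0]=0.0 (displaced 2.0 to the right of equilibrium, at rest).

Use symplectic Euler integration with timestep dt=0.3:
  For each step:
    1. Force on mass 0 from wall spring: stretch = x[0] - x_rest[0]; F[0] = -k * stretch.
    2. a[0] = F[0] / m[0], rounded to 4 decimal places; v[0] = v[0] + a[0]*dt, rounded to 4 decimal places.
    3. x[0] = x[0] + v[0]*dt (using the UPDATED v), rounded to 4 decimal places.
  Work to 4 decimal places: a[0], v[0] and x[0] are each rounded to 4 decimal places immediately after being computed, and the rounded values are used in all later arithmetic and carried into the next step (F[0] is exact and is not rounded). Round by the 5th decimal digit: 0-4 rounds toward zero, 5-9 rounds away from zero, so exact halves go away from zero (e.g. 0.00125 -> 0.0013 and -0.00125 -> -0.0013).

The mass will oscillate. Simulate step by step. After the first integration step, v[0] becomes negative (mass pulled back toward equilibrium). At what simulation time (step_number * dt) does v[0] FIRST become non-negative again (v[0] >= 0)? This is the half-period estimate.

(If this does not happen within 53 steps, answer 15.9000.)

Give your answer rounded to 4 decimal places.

Answer: 6.0000

Derivation:
Step 0: x=[9.0000] v=[0.0000]
Step 1: x=[8.9475] v=[-0.1750]
Step 2: x=[8.8439] v=[-0.3454]
Step 3: x=[8.6919] v=[-0.5067]
Step 4: x=[8.4955] v=[-0.6548]
Step 5: x=[8.2598] v=[-0.7857]
Step 6: x=[7.9910] v=[-0.8959]
Step 7: x=[7.6962] v=[-0.9826]
Step 8: x=[7.3832] v=[-1.0435]
Step 9: x=[7.0601] v=[-1.0770]
Step 10: x=[6.7354] v=[-1.0823]
Step 11: x=[6.4177] v=[-1.0591]
Step 12: x=[6.1152] v=[-1.0082]
Step 13: x=[5.8360] v=[-0.9308]
Step 14: x=[5.5873] v=[-0.8290]
Step 15: x=[5.3757] v=[-0.7054]
Step 16: x=[5.2067] v=[-0.5633]
Step 17: x=[5.0848] v=[-0.4064]
Step 18: x=[5.0132] v=[-0.2388]
Step 19: x=[4.9937] v=[-0.0650]
Step 20: x=[5.0269] v=[0.1106]
First v>=0 after going negative at step 20, time=6.0000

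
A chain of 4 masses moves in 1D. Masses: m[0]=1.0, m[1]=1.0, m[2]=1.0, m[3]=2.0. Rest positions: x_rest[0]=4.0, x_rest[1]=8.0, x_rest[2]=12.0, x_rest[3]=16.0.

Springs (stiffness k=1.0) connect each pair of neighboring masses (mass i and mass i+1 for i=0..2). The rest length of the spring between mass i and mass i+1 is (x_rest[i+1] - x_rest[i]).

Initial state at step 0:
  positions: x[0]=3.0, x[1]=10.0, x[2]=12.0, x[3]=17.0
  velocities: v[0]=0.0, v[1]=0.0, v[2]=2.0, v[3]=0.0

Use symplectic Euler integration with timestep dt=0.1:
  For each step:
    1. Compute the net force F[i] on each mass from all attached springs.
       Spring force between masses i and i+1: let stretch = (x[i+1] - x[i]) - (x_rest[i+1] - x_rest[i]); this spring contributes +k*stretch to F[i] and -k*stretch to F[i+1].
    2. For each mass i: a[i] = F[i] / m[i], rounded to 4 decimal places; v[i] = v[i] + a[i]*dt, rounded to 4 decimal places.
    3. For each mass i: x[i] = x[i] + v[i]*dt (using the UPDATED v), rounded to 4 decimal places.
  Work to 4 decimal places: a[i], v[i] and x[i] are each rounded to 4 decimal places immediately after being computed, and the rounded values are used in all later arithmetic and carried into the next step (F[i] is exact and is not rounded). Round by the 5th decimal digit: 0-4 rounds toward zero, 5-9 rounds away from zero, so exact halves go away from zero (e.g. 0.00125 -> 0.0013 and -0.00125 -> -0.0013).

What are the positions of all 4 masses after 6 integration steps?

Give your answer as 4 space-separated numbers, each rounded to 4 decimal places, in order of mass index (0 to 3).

Answer: 3.5770 9.1235 13.6190 16.9404

Derivation:
Step 0: x=[3.0000 10.0000 12.0000 17.0000] v=[0.0000 0.0000 2.0000 0.0000]
Step 1: x=[3.0300 9.9500 12.2300 16.9950] v=[0.3000 -0.5000 2.3000 -0.0500]
Step 2: x=[3.0892 9.8536 12.4849 16.9862] v=[0.5920 -0.9640 2.5485 -0.0883]
Step 3: x=[3.1760 9.7159 12.7585 16.9749] v=[0.8684 -1.3773 2.7355 -0.1134]
Step 4: x=[3.2882 9.5432 13.0438 16.9625] v=[1.1224 -1.7270 2.8529 -0.1242]
Step 5: x=[3.4230 9.3430 13.3333 16.9505] v=[1.3479 -2.0024 2.8947 -0.1201]
Step 6: x=[3.5770 9.1235 13.6190 16.9404] v=[1.5399 -2.1954 2.8574 -0.1010]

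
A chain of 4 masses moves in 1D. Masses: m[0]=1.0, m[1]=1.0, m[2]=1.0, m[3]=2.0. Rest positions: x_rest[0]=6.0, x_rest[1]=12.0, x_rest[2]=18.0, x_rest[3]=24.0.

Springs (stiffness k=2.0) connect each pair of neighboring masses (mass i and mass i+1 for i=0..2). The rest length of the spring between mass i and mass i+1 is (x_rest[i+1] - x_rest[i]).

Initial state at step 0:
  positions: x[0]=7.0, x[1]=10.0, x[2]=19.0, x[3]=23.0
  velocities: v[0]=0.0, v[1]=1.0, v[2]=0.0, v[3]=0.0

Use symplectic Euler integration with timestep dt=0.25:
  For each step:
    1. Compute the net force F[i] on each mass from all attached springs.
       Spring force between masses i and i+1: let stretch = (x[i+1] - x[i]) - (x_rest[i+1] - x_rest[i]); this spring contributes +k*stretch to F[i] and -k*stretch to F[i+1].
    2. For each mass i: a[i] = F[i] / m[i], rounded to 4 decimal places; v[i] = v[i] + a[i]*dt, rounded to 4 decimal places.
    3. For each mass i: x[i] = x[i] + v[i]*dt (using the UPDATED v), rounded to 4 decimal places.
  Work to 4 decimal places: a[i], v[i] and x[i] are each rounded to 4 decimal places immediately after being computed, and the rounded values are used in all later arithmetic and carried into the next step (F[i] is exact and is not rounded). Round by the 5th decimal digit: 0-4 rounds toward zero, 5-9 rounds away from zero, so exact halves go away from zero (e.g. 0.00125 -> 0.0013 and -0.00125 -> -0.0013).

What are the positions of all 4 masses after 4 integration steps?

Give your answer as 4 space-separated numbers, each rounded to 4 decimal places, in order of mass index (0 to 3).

Answer: 5.2327 14.1680 16.2273 23.6861

Derivation:
Step 0: x=[7.0000 10.0000 19.0000 23.0000] v=[0.0000 1.0000 0.0000 0.0000]
Step 1: x=[6.6250 11.0000 18.3750 23.1250] v=[-1.5000 4.0000 -2.5000 0.5000]
Step 2: x=[6.0469 12.3750 17.4219 23.3281] v=[-2.3125 5.5000 -3.8125 0.8125]
Step 3: x=[5.5098 13.5899 16.5762 23.5371] v=[-2.1485 4.8594 -3.3829 0.8360]
Step 4: x=[5.2327 14.1680 16.2273 23.6861] v=[-1.1085 2.3125 -1.3956 0.5958]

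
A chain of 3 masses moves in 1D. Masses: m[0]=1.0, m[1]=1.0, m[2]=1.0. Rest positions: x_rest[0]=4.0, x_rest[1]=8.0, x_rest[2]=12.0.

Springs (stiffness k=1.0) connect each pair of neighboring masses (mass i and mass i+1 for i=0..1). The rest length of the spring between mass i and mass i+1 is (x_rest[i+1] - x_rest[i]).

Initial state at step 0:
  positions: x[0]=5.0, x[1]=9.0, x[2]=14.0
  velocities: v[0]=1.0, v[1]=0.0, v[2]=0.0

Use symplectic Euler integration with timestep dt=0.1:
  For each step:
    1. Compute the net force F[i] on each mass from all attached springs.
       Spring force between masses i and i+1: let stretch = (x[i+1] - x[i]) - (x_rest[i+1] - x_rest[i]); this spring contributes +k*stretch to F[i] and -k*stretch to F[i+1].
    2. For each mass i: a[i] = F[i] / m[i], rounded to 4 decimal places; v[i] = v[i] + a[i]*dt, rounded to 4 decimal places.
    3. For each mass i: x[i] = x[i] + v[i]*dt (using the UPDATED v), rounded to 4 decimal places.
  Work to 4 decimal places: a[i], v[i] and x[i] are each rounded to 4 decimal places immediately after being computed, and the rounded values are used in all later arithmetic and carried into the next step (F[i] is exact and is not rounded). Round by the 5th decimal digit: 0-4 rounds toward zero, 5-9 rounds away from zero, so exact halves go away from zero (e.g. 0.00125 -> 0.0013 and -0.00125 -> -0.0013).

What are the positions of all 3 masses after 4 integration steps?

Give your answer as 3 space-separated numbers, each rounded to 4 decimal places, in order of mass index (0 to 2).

Step 0: x=[5.0000 9.0000 14.0000] v=[1.0000 0.0000 0.0000]
Step 1: x=[5.1000 9.0100 13.9900] v=[1.0000 0.1000 -0.1000]
Step 2: x=[5.1991 9.0307 13.9702] v=[0.9910 0.2070 -0.1980]
Step 3: x=[5.2965 9.0625 13.9410] v=[0.9742 0.3178 -0.2920]
Step 4: x=[5.3916 9.1054 13.9030] v=[0.9508 0.4291 -0.3799]

Answer: 5.3916 9.1054 13.9030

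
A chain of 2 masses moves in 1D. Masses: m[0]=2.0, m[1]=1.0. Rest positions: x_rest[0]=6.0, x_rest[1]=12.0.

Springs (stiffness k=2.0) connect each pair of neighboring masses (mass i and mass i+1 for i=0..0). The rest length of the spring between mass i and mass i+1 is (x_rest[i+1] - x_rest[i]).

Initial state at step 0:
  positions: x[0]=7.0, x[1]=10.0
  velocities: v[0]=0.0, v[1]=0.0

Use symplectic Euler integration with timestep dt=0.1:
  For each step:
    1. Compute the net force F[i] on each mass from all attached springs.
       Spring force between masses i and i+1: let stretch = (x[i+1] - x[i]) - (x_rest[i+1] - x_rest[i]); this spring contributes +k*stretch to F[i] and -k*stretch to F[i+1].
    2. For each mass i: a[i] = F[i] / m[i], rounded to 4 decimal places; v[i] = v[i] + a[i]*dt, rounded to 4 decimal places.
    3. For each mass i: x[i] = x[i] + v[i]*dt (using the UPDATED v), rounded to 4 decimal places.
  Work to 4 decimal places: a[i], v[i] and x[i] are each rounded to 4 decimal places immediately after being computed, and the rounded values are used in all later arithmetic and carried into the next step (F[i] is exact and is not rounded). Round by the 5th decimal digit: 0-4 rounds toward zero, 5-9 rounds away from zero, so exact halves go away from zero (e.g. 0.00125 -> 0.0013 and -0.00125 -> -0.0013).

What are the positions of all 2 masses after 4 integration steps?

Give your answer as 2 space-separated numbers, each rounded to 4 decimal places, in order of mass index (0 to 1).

Step 0: x=[7.0000 10.0000] v=[0.0000 0.0000]
Step 1: x=[6.9700 10.0600] v=[-0.3000 0.6000]
Step 2: x=[6.9109 10.1782] v=[-0.5910 1.1820]
Step 3: x=[6.8245 10.3511] v=[-0.8643 1.7285]
Step 4: x=[6.7133 10.5734] v=[-1.1116 2.2232]

Answer: 6.7133 10.5734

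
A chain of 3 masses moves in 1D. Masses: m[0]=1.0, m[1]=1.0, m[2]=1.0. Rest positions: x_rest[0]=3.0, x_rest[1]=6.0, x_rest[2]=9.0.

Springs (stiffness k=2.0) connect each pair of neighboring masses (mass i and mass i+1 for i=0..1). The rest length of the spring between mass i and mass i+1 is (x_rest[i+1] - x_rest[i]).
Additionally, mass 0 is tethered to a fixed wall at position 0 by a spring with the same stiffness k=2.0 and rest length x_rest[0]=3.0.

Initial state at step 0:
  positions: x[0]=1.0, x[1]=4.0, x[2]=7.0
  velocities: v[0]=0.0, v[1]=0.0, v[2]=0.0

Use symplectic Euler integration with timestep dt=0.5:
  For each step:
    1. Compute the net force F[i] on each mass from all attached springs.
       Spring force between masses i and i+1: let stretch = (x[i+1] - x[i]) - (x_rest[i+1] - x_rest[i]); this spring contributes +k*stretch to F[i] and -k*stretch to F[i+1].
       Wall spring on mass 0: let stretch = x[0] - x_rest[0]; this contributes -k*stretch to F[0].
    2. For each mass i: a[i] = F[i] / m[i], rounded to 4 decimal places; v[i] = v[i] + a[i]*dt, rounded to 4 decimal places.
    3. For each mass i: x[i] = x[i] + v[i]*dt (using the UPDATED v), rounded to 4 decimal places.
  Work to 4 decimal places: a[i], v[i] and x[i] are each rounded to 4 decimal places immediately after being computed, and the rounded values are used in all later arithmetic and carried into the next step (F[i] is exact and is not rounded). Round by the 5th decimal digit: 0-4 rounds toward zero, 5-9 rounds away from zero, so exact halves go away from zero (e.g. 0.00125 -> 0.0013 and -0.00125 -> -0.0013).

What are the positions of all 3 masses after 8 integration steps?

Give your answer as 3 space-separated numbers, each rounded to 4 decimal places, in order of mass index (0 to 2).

Step 0: x=[1.0000 4.0000 7.0000] v=[0.0000 0.0000 0.0000]
Step 1: x=[2.0000 4.0000 7.0000] v=[2.0000 0.0000 0.0000]
Step 2: x=[3.0000 4.5000 7.0000] v=[2.0000 1.0000 0.0000]
Step 3: x=[3.2500 5.5000 7.2500] v=[0.5000 2.0000 0.5000]
Step 4: x=[3.0000 6.2500 8.1250] v=[-0.5000 1.5000 1.7500]
Step 5: x=[2.8750 6.3125 9.5625] v=[-0.2500 0.1250 2.8750]
Step 6: x=[3.0313 6.2813 10.8750] v=[0.3125 -0.0625 2.6250]
Step 7: x=[3.2969 6.9219 11.3907] v=[0.5312 1.2812 1.0313]
Step 8: x=[3.7266 7.9844 11.1720] v=[0.8593 2.1250 -0.4375]

Answer: 3.7266 7.9844 11.1720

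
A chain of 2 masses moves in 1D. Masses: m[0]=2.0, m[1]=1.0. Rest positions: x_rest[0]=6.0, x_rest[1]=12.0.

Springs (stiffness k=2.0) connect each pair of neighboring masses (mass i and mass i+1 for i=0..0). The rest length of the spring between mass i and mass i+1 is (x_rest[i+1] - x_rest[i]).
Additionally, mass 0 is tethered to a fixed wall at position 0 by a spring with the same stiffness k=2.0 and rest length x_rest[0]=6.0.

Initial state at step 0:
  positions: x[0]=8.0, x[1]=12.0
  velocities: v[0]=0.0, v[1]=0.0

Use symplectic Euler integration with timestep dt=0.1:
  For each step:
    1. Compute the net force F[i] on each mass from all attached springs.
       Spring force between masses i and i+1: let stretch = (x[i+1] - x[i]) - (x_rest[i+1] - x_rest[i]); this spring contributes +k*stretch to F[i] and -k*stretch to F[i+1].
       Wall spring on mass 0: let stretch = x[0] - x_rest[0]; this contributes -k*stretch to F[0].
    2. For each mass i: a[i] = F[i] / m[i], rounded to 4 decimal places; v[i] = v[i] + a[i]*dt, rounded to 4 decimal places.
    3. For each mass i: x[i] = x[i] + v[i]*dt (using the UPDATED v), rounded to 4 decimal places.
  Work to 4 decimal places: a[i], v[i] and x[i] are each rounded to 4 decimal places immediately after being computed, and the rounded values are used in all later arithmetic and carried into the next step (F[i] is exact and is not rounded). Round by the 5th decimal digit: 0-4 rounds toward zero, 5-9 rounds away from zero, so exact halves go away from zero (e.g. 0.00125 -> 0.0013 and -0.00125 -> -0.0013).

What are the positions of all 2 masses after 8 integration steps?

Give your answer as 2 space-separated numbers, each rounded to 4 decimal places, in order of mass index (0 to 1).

Step 0: x=[8.0000 12.0000] v=[0.0000 0.0000]
Step 1: x=[7.9600 12.0400] v=[-0.4000 0.4000]
Step 2: x=[7.8812 12.1184] v=[-0.7880 0.7840]
Step 3: x=[7.7660 12.2321] v=[-1.1524 1.1366]
Step 4: x=[7.6178 12.3764] v=[-1.4824 1.4434]
Step 5: x=[7.4410 12.5456] v=[-1.7683 1.6917]
Step 6: x=[7.2408 12.7327] v=[-2.0019 1.8708]
Step 7: x=[7.0231 12.9299] v=[-2.1768 1.9724]
Step 8: x=[6.7943 13.1290] v=[-2.2884 1.9910]

Answer: 6.7943 13.1290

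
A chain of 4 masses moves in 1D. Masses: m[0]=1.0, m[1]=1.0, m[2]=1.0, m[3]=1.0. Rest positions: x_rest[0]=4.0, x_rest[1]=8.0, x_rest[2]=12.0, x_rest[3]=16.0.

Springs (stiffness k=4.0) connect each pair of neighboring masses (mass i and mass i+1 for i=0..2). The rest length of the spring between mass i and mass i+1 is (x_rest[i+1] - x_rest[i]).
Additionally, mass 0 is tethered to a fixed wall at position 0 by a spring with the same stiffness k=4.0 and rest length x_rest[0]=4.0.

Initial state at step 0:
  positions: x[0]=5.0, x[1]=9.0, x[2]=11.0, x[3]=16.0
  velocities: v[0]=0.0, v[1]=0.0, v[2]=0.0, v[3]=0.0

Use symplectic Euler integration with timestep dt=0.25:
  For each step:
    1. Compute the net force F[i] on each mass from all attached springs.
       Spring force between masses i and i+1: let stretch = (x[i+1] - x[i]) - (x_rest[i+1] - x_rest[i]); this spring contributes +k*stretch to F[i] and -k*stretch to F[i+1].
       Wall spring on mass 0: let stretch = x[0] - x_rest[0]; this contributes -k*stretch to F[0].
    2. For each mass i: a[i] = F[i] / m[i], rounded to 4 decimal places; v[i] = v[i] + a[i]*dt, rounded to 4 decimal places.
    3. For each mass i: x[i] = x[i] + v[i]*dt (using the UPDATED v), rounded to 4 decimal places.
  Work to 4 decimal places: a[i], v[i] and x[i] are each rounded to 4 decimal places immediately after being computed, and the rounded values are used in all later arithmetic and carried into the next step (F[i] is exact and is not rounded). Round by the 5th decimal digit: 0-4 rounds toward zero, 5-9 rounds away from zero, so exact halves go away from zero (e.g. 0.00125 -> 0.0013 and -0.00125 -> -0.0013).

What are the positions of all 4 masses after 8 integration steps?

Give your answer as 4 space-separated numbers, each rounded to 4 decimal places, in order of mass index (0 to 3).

Step 0: x=[5.0000 9.0000 11.0000 16.0000] v=[0.0000 0.0000 0.0000 0.0000]
Step 1: x=[4.7500 8.5000 11.7500 15.7500] v=[-1.0000 -2.0000 3.0000 -1.0000]
Step 2: x=[4.2500 7.8750 12.6875 15.5000] v=[-2.0000 -2.5000 3.7500 -1.0000]
Step 3: x=[3.5938 7.5469 13.1250 15.5469] v=[-2.6250 -1.3125 1.7500 0.1875]
Step 4: x=[3.0274 7.6250 12.7735 15.9883] v=[-2.2657 0.3125 -1.4062 1.7656]
Step 5: x=[2.8535 7.8409 11.9385 16.6260] v=[-0.6955 0.8634 -3.3399 2.5508]
Step 6: x=[3.2131 7.8343 11.2510 17.0918] v=[1.4384 -0.0264 -2.7500 1.8633]
Step 7: x=[3.9247 7.5266 11.1695 17.0974] v=[2.8465 -1.2309 -0.3259 0.0225]
Step 8: x=[4.5556 7.2291 11.6593 16.6211] v=[2.5237 -1.1899 1.9591 -1.9054]

Answer: 4.5556 7.2291 11.6593 16.6211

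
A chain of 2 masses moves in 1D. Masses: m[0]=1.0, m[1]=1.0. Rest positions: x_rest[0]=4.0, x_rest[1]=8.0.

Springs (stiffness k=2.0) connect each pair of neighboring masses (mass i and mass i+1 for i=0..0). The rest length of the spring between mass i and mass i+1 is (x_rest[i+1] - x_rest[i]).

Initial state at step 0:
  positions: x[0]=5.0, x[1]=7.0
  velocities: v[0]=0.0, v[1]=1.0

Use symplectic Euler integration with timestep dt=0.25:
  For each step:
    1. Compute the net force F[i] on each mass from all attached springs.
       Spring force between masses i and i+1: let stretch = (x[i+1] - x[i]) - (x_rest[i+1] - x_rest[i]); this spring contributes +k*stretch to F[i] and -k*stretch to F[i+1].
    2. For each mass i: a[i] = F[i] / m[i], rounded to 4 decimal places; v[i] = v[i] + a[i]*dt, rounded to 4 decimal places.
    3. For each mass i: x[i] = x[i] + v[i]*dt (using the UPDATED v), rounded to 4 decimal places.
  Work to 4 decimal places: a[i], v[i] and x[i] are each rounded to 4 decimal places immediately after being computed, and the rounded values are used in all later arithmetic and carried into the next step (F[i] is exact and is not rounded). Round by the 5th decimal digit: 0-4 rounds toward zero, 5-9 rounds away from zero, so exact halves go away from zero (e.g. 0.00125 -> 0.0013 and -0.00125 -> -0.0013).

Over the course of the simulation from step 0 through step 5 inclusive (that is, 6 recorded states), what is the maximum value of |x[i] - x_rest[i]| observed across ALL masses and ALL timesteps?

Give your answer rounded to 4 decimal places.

Answer: 1.7399

Derivation:
Step 0: x=[5.0000 7.0000] v=[0.0000 1.0000]
Step 1: x=[4.7500 7.5000] v=[-1.0000 2.0000]
Step 2: x=[4.3438 8.1563] v=[-1.6250 2.6250]
Step 3: x=[3.9141 8.8360] v=[-1.7188 2.7188]
Step 4: x=[3.5996 9.4005] v=[-1.2579 2.2579]
Step 5: x=[3.5102 9.7399] v=[-0.3575 1.3575]
Max displacement = 1.7399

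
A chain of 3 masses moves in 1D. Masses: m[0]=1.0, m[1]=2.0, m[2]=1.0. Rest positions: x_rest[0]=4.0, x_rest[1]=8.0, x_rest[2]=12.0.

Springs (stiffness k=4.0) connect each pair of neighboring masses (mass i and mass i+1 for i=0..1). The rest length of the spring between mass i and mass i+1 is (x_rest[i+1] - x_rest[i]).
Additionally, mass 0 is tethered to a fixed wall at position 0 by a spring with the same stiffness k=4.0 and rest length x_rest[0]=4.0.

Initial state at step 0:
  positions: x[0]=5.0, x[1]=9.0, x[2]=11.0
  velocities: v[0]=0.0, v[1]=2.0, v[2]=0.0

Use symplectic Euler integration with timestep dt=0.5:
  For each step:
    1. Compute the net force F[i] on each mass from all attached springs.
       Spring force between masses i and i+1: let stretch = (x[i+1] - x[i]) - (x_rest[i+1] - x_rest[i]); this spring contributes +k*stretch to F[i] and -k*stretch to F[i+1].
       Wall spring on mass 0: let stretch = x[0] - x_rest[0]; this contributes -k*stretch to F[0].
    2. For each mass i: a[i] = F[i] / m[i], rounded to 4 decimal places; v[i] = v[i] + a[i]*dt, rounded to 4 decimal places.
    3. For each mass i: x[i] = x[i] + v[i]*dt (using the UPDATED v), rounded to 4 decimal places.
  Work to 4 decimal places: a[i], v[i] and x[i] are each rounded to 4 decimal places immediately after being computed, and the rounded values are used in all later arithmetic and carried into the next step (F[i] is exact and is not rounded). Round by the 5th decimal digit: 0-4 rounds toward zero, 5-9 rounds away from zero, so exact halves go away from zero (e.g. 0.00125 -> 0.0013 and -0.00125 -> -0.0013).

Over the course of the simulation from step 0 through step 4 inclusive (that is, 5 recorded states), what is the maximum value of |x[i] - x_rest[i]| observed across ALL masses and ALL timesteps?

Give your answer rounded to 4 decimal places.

Answer: 3.0000

Derivation:
Step 0: x=[5.0000 9.0000 11.0000] v=[0.0000 2.0000 0.0000]
Step 1: x=[4.0000 9.0000 13.0000] v=[-2.0000 0.0000 4.0000]
Step 2: x=[4.0000 8.5000 15.0000] v=[0.0000 -1.0000 4.0000]
Step 3: x=[4.5000 9.0000 14.5000] v=[1.0000 1.0000 -1.0000]
Step 4: x=[5.0000 10.0000 12.5000] v=[1.0000 2.0000 -4.0000]
Max displacement = 3.0000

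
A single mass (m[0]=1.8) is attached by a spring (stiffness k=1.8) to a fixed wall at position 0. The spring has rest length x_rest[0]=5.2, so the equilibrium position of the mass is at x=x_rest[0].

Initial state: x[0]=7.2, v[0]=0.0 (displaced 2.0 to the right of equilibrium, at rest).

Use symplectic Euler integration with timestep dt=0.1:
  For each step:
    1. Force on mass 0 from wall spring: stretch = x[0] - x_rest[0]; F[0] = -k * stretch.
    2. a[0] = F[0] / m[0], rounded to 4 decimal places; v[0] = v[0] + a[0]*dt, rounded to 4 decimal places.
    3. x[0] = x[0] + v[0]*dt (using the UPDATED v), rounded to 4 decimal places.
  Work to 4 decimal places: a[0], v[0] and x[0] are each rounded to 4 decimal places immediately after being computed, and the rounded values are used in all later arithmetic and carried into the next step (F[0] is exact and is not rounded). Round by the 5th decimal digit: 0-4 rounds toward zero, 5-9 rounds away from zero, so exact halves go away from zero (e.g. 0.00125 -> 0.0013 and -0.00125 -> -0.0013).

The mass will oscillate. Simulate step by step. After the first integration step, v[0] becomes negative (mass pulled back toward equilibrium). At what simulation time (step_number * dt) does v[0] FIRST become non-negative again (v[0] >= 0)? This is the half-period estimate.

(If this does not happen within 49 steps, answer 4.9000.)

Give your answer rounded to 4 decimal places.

Step 0: x=[7.2000] v=[0.0000]
Step 1: x=[7.1800] v=[-0.2000]
Step 2: x=[7.1402] v=[-0.3980]
Step 3: x=[7.0810] v=[-0.5920]
Step 4: x=[7.0030] v=[-0.7801]
Step 5: x=[6.9070] v=[-0.9604]
Step 6: x=[6.7939] v=[-1.1311]
Step 7: x=[6.6649] v=[-1.2905]
Step 8: x=[6.5212] v=[-1.4370]
Step 9: x=[6.3643] v=[-1.5691]
Step 10: x=[6.1958] v=[-1.6855]
Step 11: x=[6.0173] v=[-1.7851]
Step 12: x=[5.8306] v=[-1.8668]
Step 13: x=[5.6376] v=[-1.9299]
Step 14: x=[5.4402] v=[-1.9737]
Step 15: x=[5.2404] v=[-1.9977]
Step 16: x=[5.0402] v=[-2.0017]
Step 17: x=[4.8416] v=[-1.9857]
Step 18: x=[4.6466] v=[-1.9499]
Step 19: x=[4.4571] v=[-1.8946]
Step 20: x=[4.2751] v=[-1.8203]
Step 21: x=[4.1023] v=[-1.7278]
Step 22: x=[3.9405] v=[-1.6180]
Step 23: x=[3.7913] v=[-1.4921]
Step 24: x=[3.6562] v=[-1.3512]
Step 25: x=[3.5365] v=[-1.1968]
Step 26: x=[3.4335] v=[-1.0305]
Step 27: x=[3.3481] v=[-0.8539]
Step 28: x=[3.2812] v=[-0.6687]
Step 29: x=[3.2335] v=[-0.4768]
Step 30: x=[3.2055] v=[-0.2802]
Step 31: x=[3.1974] v=[-0.0808]
Step 32: x=[3.2094] v=[0.1195]
First v>=0 after going negative at step 32, time=3.2000

Answer: 3.2000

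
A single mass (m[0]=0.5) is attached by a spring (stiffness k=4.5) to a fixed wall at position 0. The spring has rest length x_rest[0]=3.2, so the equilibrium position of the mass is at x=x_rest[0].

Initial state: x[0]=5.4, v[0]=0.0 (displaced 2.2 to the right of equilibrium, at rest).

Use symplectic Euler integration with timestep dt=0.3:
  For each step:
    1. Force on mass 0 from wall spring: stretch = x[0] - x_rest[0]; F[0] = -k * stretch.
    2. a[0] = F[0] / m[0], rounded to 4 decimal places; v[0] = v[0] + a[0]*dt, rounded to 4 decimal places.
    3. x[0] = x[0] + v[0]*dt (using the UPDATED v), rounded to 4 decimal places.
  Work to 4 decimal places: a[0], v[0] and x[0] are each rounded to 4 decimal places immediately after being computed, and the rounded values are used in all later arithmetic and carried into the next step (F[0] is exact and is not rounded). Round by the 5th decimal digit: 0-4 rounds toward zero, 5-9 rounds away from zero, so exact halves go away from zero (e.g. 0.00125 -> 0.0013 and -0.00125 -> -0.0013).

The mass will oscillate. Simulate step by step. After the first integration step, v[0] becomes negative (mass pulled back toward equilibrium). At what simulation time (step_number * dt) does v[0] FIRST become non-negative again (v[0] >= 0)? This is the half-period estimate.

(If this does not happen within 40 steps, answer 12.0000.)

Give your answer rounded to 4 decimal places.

Answer: 1.2000

Derivation:
Step 0: x=[5.4000] v=[0.0000]
Step 1: x=[3.6180] v=[-5.9400]
Step 2: x=[1.4974] v=[-7.0686]
Step 3: x=[0.7559] v=[-2.4716]
Step 4: x=[1.9942] v=[4.1275]
First v>=0 after going negative at step 4, time=1.2000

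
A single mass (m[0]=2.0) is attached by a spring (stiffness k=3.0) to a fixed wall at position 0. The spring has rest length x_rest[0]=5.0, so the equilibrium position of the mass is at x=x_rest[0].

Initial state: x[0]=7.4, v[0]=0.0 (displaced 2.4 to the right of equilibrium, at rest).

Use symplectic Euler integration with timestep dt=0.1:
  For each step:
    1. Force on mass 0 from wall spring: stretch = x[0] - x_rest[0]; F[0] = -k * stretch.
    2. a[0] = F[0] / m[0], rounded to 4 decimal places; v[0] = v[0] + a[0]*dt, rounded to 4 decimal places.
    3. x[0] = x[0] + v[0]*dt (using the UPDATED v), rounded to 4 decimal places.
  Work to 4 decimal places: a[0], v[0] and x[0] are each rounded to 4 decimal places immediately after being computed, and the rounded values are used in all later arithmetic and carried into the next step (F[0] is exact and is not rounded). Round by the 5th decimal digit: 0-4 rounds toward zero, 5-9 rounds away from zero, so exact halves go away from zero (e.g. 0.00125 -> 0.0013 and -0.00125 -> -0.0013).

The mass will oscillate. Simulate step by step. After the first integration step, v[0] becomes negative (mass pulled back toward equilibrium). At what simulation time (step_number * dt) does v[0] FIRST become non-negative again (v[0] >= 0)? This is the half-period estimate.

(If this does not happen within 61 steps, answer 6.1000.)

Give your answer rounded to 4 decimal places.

Step 0: x=[7.4000] v=[0.0000]
Step 1: x=[7.3640] v=[-0.3600]
Step 2: x=[7.2925] v=[-0.7146]
Step 3: x=[7.1867] v=[-1.0585]
Step 4: x=[7.0481] v=[-1.3865]
Step 5: x=[6.8787] v=[-1.6937]
Step 6: x=[6.6812] v=[-1.9755]
Step 7: x=[6.4584] v=[-2.2277]
Step 8: x=[6.2138] v=[-2.4465]
Step 9: x=[5.9509] v=[-2.6286]
Step 10: x=[5.6738] v=[-2.7712]
Step 11: x=[5.3866] v=[-2.8723]
Step 12: x=[5.0936] v=[-2.9303]
Step 13: x=[4.7992] v=[-2.9443]
Step 14: x=[4.5078] v=[-2.9142]
Step 15: x=[4.2238] v=[-2.8404]
Step 16: x=[3.9514] v=[-2.7240]
Step 17: x=[3.6947] v=[-2.5667]
Step 18: x=[3.4576] v=[-2.3709]
Step 19: x=[3.2437] v=[-2.1395]
Step 20: x=[3.0561] v=[-1.8761]
Step 21: x=[2.8977] v=[-1.5845]
Step 22: x=[2.7708] v=[-1.2692]
Step 23: x=[2.6773] v=[-0.9348]
Step 24: x=[2.6187] v=[-0.5864]
Step 25: x=[2.5958] v=[-0.2292]
Step 26: x=[2.6089] v=[0.1314]
First v>=0 after going negative at step 26, time=2.6000

Answer: 2.6000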